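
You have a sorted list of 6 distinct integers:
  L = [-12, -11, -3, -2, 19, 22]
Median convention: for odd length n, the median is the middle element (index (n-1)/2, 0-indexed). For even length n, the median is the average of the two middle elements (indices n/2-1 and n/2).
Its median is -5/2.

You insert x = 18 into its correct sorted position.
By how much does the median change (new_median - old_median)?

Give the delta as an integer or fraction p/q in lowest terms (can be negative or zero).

Old median = -5/2
After inserting x = 18: new sorted = [-12, -11, -3, -2, 18, 19, 22]
New median = -2
Delta = -2 - -5/2 = 1/2

Answer: 1/2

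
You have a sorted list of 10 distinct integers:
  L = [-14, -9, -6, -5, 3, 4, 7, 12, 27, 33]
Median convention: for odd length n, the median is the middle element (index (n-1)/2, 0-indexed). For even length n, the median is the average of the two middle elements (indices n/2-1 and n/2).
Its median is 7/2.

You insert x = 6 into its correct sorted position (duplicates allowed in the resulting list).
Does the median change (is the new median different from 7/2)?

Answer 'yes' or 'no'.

Old median = 7/2
Insert x = 6
New median = 4
Changed? yes

Answer: yes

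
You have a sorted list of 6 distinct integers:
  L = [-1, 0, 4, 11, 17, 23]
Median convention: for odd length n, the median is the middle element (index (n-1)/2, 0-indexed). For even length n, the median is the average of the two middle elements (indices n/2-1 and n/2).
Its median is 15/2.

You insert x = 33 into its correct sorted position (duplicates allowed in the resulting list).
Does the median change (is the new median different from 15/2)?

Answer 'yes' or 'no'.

Answer: yes

Derivation:
Old median = 15/2
Insert x = 33
New median = 11
Changed? yes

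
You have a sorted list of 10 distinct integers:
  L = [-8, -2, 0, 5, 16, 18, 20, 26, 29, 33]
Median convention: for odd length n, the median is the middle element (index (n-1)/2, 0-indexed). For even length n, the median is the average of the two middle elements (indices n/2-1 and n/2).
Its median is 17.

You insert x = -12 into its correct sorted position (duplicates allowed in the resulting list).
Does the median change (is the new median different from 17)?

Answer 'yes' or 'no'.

Old median = 17
Insert x = -12
New median = 16
Changed? yes

Answer: yes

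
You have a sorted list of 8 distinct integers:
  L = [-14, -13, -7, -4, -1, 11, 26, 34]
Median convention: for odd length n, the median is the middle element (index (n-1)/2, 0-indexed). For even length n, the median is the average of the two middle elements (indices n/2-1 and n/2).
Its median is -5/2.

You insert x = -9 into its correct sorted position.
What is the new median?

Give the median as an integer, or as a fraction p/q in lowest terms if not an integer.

Old list (sorted, length 8): [-14, -13, -7, -4, -1, 11, 26, 34]
Old median = -5/2
Insert x = -9
Old length even (8). Middle pair: indices 3,4 = -4,-1.
New length odd (9). New median = single middle element.
x = -9: 2 elements are < x, 6 elements are > x.
New sorted list: [-14, -13, -9, -7, -4, -1, 11, 26, 34]
New median = -4

Answer: -4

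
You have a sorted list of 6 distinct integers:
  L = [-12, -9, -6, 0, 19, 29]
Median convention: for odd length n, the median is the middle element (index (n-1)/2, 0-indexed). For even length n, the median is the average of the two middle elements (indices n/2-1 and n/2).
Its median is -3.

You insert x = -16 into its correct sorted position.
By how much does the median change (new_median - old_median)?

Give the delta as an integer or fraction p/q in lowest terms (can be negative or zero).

Answer: -3

Derivation:
Old median = -3
After inserting x = -16: new sorted = [-16, -12, -9, -6, 0, 19, 29]
New median = -6
Delta = -6 - -3 = -3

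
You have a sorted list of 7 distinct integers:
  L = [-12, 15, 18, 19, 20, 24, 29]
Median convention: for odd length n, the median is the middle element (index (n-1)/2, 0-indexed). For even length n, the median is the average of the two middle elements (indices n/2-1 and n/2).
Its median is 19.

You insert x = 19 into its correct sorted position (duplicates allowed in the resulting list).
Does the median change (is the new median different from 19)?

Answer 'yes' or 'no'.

Old median = 19
Insert x = 19
New median = 19
Changed? no

Answer: no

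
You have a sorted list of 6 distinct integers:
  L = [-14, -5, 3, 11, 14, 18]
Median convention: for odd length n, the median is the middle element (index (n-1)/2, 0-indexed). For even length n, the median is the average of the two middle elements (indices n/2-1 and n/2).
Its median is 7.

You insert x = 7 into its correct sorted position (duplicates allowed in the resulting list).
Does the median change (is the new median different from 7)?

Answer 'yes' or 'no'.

Answer: no

Derivation:
Old median = 7
Insert x = 7
New median = 7
Changed? no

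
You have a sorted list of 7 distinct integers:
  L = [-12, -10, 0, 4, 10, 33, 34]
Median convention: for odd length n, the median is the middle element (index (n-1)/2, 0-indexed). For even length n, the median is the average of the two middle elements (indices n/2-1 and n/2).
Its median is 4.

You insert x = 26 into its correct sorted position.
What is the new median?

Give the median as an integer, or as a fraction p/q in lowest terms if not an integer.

Old list (sorted, length 7): [-12, -10, 0, 4, 10, 33, 34]
Old median = 4
Insert x = 26
Old length odd (7). Middle was index 3 = 4.
New length even (8). New median = avg of two middle elements.
x = 26: 5 elements are < x, 2 elements are > x.
New sorted list: [-12, -10, 0, 4, 10, 26, 33, 34]
New median = 7

Answer: 7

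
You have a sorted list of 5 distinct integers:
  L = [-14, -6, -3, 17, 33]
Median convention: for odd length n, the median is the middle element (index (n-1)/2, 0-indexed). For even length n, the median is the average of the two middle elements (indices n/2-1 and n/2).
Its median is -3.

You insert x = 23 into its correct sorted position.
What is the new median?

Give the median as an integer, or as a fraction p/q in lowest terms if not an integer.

Answer: 7

Derivation:
Old list (sorted, length 5): [-14, -6, -3, 17, 33]
Old median = -3
Insert x = 23
Old length odd (5). Middle was index 2 = -3.
New length even (6). New median = avg of two middle elements.
x = 23: 4 elements are < x, 1 elements are > x.
New sorted list: [-14, -6, -3, 17, 23, 33]
New median = 7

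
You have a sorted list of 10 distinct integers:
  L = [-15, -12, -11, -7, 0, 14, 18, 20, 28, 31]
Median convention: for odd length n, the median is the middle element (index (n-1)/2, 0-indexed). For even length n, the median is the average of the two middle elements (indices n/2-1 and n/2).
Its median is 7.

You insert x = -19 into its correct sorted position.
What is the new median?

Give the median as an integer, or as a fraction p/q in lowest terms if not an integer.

Old list (sorted, length 10): [-15, -12, -11, -7, 0, 14, 18, 20, 28, 31]
Old median = 7
Insert x = -19
Old length even (10). Middle pair: indices 4,5 = 0,14.
New length odd (11). New median = single middle element.
x = -19: 0 elements are < x, 10 elements are > x.
New sorted list: [-19, -15, -12, -11, -7, 0, 14, 18, 20, 28, 31]
New median = 0

Answer: 0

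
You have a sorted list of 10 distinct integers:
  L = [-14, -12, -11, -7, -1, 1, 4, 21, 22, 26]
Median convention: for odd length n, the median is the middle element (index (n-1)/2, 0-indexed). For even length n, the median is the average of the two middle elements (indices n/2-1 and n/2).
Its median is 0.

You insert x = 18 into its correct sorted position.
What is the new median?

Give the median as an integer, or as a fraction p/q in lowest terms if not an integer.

Answer: 1

Derivation:
Old list (sorted, length 10): [-14, -12, -11, -7, -1, 1, 4, 21, 22, 26]
Old median = 0
Insert x = 18
Old length even (10). Middle pair: indices 4,5 = -1,1.
New length odd (11). New median = single middle element.
x = 18: 7 elements are < x, 3 elements are > x.
New sorted list: [-14, -12, -11, -7, -1, 1, 4, 18, 21, 22, 26]
New median = 1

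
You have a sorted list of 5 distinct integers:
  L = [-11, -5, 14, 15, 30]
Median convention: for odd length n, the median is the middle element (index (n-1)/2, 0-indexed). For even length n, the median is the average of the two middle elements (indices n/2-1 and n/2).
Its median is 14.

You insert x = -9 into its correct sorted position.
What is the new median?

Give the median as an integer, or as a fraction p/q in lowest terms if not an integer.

Answer: 9/2

Derivation:
Old list (sorted, length 5): [-11, -5, 14, 15, 30]
Old median = 14
Insert x = -9
Old length odd (5). Middle was index 2 = 14.
New length even (6). New median = avg of two middle elements.
x = -9: 1 elements are < x, 4 elements are > x.
New sorted list: [-11, -9, -5, 14, 15, 30]
New median = 9/2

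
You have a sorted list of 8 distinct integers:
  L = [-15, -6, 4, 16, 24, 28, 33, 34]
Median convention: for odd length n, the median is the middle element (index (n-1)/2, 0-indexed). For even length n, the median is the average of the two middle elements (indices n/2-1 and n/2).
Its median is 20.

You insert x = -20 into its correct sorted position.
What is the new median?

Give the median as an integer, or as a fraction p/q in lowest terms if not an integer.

Answer: 16

Derivation:
Old list (sorted, length 8): [-15, -6, 4, 16, 24, 28, 33, 34]
Old median = 20
Insert x = -20
Old length even (8). Middle pair: indices 3,4 = 16,24.
New length odd (9). New median = single middle element.
x = -20: 0 elements are < x, 8 elements are > x.
New sorted list: [-20, -15, -6, 4, 16, 24, 28, 33, 34]
New median = 16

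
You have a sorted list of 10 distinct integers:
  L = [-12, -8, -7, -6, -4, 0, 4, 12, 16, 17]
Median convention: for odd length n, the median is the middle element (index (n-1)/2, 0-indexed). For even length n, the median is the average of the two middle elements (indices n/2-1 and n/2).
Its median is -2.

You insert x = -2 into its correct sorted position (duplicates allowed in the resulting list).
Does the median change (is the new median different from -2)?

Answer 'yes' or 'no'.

Answer: no

Derivation:
Old median = -2
Insert x = -2
New median = -2
Changed? no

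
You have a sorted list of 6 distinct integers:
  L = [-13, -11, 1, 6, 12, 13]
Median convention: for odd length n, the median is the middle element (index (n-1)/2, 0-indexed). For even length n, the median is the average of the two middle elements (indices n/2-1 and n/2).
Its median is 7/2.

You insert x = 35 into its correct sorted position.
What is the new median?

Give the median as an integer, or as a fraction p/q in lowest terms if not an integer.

Old list (sorted, length 6): [-13, -11, 1, 6, 12, 13]
Old median = 7/2
Insert x = 35
Old length even (6). Middle pair: indices 2,3 = 1,6.
New length odd (7). New median = single middle element.
x = 35: 6 elements are < x, 0 elements are > x.
New sorted list: [-13, -11, 1, 6, 12, 13, 35]
New median = 6

Answer: 6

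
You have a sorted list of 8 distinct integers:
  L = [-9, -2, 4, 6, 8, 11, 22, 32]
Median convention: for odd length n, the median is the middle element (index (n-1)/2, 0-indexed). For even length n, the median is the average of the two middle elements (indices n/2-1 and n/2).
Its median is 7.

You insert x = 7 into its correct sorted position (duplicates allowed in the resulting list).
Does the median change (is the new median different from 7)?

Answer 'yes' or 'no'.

Old median = 7
Insert x = 7
New median = 7
Changed? no

Answer: no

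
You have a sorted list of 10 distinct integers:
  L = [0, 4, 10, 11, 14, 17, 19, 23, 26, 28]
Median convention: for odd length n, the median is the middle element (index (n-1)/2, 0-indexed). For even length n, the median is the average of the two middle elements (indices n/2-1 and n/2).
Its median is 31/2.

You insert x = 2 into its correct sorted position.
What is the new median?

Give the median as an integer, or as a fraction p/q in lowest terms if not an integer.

Answer: 14

Derivation:
Old list (sorted, length 10): [0, 4, 10, 11, 14, 17, 19, 23, 26, 28]
Old median = 31/2
Insert x = 2
Old length even (10). Middle pair: indices 4,5 = 14,17.
New length odd (11). New median = single middle element.
x = 2: 1 elements are < x, 9 elements are > x.
New sorted list: [0, 2, 4, 10, 11, 14, 17, 19, 23, 26, 28]
New median = 14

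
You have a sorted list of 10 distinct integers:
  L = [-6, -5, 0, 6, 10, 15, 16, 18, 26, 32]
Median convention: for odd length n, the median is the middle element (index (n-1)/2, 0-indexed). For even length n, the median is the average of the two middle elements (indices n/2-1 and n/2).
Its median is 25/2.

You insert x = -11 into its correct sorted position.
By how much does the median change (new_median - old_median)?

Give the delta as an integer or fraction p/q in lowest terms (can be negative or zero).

Answer: -5/2

Derivation:
Old median = 25/2
After inserting x = -11: new sorted = [-11, -6, -5, 0, 6, 10, 15, 16, 18, 26, 32]
New median = 10
Delta = 10 - 25/2 = -5/2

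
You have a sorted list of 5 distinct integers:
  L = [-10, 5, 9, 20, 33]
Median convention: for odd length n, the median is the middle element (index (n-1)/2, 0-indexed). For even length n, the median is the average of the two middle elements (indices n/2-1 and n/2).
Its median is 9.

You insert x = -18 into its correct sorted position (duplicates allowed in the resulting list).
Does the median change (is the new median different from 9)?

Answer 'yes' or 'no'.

Answer: yes

Derivation:
Old median = 9
Insert x = -18
New median = 7
Changed? yes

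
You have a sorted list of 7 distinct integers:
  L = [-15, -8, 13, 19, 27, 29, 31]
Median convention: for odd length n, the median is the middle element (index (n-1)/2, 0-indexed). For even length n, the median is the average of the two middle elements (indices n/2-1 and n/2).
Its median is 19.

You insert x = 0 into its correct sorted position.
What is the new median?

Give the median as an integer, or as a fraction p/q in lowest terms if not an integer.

Old list (sorted, length 7): [-15, -8, 13, 19, 27, 29, 31]
Old median = 19
Insert x = 0
Old length odd (7). Middle was index 3 = 19.
New length even (8). New median = avg of two middle elements.
x = 0: 2 elements are < x, 5 elements are > x.
New sorted list: [-15, -8, 0, 13, 19, 27, 29, 31]
New median = 16

Answer: 16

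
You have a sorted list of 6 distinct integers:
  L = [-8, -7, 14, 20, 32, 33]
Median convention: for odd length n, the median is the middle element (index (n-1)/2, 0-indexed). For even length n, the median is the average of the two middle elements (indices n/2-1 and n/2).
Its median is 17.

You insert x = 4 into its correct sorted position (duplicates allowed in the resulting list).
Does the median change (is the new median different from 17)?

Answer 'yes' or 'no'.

Answer: yes

Derivation:
Old median = 17
Insert x = 4
New median = 14
Changed? yes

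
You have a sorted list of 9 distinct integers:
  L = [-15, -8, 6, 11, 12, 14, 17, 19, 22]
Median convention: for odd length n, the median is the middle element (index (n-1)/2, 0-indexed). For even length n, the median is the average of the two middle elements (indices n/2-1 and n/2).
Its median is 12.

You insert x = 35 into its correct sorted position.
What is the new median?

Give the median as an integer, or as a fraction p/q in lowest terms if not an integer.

Old list (sorted, length 9): [-15, -8, 6, 11, 12, 14, 17, 19, 22]
Old median = 12
Insert x = 35
Old length odd (9). Middle was index 4 = 12.
New length even (10). New median = avg of two middle elements.
x = 35: 9 elements are < x, 0 elements are > x.
New sorted list: [-15, -8, 6, 11, 12, 14, 17, 19, 22, 35]
New median = 13

Answer: 13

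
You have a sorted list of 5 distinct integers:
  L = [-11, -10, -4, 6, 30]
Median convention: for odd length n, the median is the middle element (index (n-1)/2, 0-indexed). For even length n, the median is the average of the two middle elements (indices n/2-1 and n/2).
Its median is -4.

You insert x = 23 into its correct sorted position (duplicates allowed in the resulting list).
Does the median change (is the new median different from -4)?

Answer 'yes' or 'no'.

Answer: yes

Derivation:
Old median = -4
Insert x = 23
New median = 1
Changed? yes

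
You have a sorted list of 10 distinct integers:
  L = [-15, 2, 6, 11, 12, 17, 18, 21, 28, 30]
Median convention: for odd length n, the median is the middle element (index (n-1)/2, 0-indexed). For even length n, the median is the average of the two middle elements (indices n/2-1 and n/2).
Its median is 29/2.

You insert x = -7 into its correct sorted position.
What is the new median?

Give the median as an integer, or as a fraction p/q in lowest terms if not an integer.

Old list (sorted, length 10): [-15, 2, 6, 11, 12, 17, 18, 21, 28, 30]
Old median = 29/2
Insert x = -7
Old length even (10). Middle pair: indices 4,5 = 12,17.
New length odd (11). New median = single middle element.
x = -7: 1 elements are < x, 9 elements are > x.
New sorted list: [-15, -7, 2, 6, 11, 12, 17, 18, 21, 28, 30]
New median = 12

Answer: 12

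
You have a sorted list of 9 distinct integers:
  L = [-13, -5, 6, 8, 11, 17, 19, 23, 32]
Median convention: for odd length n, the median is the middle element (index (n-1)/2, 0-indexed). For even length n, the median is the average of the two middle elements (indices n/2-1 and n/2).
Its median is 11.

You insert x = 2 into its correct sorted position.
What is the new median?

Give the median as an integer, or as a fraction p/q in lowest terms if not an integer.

Old list (sorted, length 9): [-13, -5, 6, 8, 11, 17, 19, 23, 32]
Old median = 11
Insert x = 2
Old length odd (9). Middle was index 4 = 11.
New length even (10). New median = avg of two middle elements.
x = 2: 2 elements are < x, 7 elements are > x.
New sorted list: [-13, -5, 2, 6, 8, 11, 17, 19, 23, 32]
New median = 19/2

Answer: 19/2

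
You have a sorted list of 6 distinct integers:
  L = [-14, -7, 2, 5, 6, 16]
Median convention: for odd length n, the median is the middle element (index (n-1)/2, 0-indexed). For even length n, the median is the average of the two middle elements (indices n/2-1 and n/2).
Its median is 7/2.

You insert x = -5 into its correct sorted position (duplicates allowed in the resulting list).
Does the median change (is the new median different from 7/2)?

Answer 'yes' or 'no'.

Old median = 7/2
Insert x = -5
New median = 2
Changed? yes

Answer: yes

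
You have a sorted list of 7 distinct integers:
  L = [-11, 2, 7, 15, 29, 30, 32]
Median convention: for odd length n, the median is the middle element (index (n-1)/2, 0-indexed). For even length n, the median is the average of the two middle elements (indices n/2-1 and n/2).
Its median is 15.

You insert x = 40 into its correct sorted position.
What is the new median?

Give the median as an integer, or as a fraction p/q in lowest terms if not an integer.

Answer: 22

Derivation:
Old list (sorted, length 7): [-11, 2, 7, 15, 29, 30, 32]
Old median = 15
Insert x = 40
Old length odd (7). Middle was index 3 = 15.
New length even (8). New median = avg of two middle elements.
x = 40: 7 elements are < x, 0 elements are > x.
New sorted list: [-11, 2, 7, 15, 29, 30, 32, 40]
New median = 22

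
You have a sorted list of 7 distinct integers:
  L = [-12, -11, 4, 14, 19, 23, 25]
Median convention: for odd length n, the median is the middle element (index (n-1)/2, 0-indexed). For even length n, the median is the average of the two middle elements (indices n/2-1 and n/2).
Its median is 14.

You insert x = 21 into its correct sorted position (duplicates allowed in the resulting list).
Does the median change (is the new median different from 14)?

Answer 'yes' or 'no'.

Old median = 14
Insert x = 21
New median = 33/2
Changed? yes

Answer: yes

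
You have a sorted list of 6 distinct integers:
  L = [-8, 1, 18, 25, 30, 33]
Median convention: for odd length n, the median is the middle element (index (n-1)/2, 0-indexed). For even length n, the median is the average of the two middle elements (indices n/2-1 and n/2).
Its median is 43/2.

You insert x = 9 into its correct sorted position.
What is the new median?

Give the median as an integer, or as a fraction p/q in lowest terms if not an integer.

Old list (sorted, length 6): [-8, 1, 18, 25, 30, 33]
Old median = 43/2
Insert x = 9
Old length even (6). Middle pair: indices 2,3 = 18,25.
New length odd (7). New median = single middle element.
x = 9: 2 elements are < x, 4 elements are > x.
New sorted list: [-8, 1, 9, 18, 25, 30, 33]
New median = 18

Answer: 18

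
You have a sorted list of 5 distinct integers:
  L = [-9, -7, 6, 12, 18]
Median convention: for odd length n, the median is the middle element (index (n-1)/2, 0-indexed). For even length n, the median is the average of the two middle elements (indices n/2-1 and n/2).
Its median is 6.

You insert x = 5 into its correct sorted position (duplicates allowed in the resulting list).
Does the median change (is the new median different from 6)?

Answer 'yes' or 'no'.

Old median = 6
Insert x = 5
New median = 11/2
Changed? yes

Answer: yes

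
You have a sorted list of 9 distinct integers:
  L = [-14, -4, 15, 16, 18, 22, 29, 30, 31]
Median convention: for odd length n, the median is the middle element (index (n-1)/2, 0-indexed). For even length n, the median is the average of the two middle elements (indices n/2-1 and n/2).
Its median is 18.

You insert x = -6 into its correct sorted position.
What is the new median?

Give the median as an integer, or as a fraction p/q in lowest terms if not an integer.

Old list (sorted, length 9): [-14, -4, 15, 16, 18, 22, 29, 30, 31]
Old median = 18
Insert x = -6
Old length odd (9). Middle was index 4 = 18.
New length even (10). New median = avg of two middle elements.
x = -6: 1 elements are < x, 8 elements are > x.
New sorted list: [-14, -6, -4, 15, 16, 18, 22, 29, 30, 31]
New median = 17

Answer: 17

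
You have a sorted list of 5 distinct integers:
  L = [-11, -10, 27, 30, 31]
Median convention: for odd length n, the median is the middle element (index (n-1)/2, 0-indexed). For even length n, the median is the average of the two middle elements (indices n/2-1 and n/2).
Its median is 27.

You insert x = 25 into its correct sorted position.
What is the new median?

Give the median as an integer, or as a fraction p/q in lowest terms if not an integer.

Answer: 26

Derivation:
Old list (sorted, length 5): [-11, -10, 27, 30, 31]
Old median = 27
Insert x = 25
Old length odd (5). Middle was index 2 = 27.
New length even (6). New median = avg of two middle elements.
x = 25: 2 elements are < x, 3 elements are > x.
New sorted list: [-11, -10, 25, 27, 30, 31]
New median = 26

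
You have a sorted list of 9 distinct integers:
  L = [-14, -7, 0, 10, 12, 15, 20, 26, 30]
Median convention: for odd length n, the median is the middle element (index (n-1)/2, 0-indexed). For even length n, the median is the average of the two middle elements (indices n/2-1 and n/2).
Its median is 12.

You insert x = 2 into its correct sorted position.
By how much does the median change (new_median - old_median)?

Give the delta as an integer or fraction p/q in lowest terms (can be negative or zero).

Old median = 12
After inserting x = 2: new sorted = [-14, -7, 0, 2, 10, 12, 15, 20, 26, 30]
New median = 11
Delta = 11 - 12 = -1

Answer: -1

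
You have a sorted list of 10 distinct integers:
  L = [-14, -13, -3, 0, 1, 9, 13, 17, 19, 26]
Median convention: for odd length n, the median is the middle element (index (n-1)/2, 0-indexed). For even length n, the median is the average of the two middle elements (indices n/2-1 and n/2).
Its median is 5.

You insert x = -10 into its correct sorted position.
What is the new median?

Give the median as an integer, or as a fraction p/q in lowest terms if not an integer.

Old list (sorted, length 10): [-14, -13, -3, 0, 1, 9, 13, 17, 19, 26]
Old median = 5
Insert x = -10
Old length even (10). Middle pair: indices 4,5 = 1,9.
New length odd (11). New median = single middle element.
x = -10: 2 elements are < x, 8 elements are > x.
New sorted list: [-14, -13, -10, -3, 0, 1, 9, 13, 17, 19, 26]
New median = 1

Answer: 1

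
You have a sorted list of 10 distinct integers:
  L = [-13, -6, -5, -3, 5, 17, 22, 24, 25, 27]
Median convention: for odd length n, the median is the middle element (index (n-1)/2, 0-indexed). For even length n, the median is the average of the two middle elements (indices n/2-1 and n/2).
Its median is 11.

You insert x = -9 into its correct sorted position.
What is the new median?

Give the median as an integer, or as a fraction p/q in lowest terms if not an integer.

Answer: 5

Derivation:
Old list (sorted, length 10): [-13, -6, -5, -3, 5, 17, 22, 24, 25, 27]
Old median = 11
Insert x = -9
Old length even (10). Middle pair: indices 4,5 = 5,17.
New length odd (11). New median = single middle element.
x = -9: 1 elements are < x, 9 elements are > x.
New sorted list: [-13, -9, -6, -5, -3, 5, 17, 22, 24, 25, 27]
New median = 5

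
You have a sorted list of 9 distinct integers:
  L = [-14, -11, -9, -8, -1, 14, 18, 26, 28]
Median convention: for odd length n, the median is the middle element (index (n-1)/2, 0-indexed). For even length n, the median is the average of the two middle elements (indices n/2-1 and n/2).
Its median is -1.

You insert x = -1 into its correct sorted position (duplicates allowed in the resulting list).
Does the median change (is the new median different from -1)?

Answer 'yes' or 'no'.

Answer: no

Derivation:
Old median = -1
Insert x = -1
New median = -1
Changed? no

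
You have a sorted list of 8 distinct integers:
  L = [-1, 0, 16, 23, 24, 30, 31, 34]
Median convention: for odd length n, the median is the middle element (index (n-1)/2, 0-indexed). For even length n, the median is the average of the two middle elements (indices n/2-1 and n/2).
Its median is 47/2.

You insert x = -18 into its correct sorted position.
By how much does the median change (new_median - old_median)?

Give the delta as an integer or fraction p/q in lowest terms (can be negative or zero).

Answer: -1/2

Derivation:
Old median = 47/2
After inserting x = -18: new sorted = [-18, -1, 0, 16, 23, 24, 30, 31, 34]
New median = 23
Delta = 23 - 47/2 = -1/2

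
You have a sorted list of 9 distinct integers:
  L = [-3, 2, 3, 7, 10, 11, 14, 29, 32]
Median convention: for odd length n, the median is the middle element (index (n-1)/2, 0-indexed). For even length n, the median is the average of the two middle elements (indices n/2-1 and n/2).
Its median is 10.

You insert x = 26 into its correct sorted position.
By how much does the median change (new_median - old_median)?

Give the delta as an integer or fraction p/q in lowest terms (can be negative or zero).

Old median = 10
After inserting x = 26: new sorted = [-3, 2, 3, 7, 10, 11, 14, 26, 29, 32]
New median = 21/2
Delta = 21/2 - 10 = 1/2

Answer: 1/2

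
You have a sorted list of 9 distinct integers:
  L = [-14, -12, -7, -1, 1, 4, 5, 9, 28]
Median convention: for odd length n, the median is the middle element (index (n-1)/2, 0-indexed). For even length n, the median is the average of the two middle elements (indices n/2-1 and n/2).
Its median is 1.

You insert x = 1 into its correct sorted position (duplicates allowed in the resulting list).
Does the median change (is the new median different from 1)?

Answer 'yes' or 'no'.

Old median = 1
Insert x = 1
New median = 1
Changed? no

Answer: no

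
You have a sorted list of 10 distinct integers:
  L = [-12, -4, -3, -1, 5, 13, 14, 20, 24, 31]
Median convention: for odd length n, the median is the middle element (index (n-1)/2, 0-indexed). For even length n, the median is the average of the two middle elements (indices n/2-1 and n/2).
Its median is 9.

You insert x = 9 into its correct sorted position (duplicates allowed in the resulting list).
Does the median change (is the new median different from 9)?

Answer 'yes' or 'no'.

Old median = 9
Insert x = 9
New median = 9
Changed? no

Answer: no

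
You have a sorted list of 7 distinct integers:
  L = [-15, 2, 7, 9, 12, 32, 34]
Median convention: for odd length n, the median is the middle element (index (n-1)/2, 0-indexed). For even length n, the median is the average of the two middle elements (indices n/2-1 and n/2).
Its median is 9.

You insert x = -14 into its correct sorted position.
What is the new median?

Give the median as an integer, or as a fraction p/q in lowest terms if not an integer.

Old list (sorted, length 7): [-15, 2, 7, 9, 12, 32, 34]
Old median = 9
Insert x = -14
Old length odd (7). Middle was index 3 = 9.
New length even (8). New median = avg of two middle elements.
x = -14: 1 elements are < x, 6 elements are > x.
New sorted list: [-15, -14, 2, 7, 9, 12, 32, 34]
New median = 8

Answer: 8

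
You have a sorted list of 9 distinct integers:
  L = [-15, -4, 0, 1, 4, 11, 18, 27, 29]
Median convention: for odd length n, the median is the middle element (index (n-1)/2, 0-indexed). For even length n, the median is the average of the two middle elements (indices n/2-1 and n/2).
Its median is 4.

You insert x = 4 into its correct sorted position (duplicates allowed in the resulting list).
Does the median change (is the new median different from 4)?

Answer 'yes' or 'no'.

Old median = 4
Insert x = 4
New median = 4
Changed? no

Answer: no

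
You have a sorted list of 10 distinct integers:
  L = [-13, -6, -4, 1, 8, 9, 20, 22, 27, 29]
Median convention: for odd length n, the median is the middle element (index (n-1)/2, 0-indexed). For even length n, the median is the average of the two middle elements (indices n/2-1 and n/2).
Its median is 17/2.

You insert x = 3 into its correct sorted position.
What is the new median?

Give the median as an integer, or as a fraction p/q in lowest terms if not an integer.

Old list (sorted, length 10): [-13, -6, -4, 1, 8, 9, 20, 22, 27, 29]
Old median = 17/2
Insert x = 3
Old length even (10). Middle pair: indices 4,5 = 8,9.
New length odd (11). New median = single middle element.
x = 3: 4 elements are < x, 6 elements are > x.
New sorted list: [-13, -6, -4, 1, 3, 8, 9, 20, 22, 27, 29]
New median = 8

Answer: 8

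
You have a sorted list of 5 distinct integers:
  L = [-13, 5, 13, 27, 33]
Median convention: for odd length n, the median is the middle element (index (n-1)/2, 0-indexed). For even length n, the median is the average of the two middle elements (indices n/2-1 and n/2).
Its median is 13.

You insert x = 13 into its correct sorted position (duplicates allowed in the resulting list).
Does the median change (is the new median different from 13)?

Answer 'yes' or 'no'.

Old median = 13
Insert x = 13
New median = 13
Changed? no

Answer: no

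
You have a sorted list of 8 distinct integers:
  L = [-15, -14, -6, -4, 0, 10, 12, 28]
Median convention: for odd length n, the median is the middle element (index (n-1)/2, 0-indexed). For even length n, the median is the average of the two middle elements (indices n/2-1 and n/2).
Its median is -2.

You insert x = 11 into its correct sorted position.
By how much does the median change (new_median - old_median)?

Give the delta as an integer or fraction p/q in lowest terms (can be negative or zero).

Answer: 2

Derivation:
Old median = -2
After inserting x = 11: new sorted = [-15, -14, -6, -4, 0, 10, 11, 12, 28]
New median = 0
Delta = 0 - -2 = 2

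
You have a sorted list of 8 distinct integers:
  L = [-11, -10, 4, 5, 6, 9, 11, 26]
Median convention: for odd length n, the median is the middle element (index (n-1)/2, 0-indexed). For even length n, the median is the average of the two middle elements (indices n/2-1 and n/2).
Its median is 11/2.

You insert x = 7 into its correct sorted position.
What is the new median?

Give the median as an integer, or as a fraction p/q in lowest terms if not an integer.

Old list (sorted, length 8): [-11, -10, 4, 5, 6, 9, 11, 26]
Old median = 11/2
Insert x = 7
Old length even (8). Middle pair: indices 3,4 = 5,6.
New length odd (9). New median = single middle element.
x = 7: 5 elements are < x, 3 elements are > x.
New sorted list: [-11, -10, 4, 5, 6, 7, 9, 11, 26]
New median = 6

Answer: 6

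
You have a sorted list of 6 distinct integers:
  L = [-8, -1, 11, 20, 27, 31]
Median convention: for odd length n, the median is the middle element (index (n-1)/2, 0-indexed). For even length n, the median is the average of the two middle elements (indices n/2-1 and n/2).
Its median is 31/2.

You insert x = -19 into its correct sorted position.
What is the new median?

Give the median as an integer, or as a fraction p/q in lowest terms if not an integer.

Answer: 11

Derivation:
Old list (sorted, length 6): [-8, -1, 11, 20, 27, 31]
Old median = 31/2
Insert x = -19
Old length even (6). Middle pair: indices 2,3 = 11,20.
New length odd (7). New median = single middle element.
x = -19: 0 elements are < x, 6 elements are > x.
New sorted list: [-19, -8, -1, 11, 20, 27, 31]
New median = 11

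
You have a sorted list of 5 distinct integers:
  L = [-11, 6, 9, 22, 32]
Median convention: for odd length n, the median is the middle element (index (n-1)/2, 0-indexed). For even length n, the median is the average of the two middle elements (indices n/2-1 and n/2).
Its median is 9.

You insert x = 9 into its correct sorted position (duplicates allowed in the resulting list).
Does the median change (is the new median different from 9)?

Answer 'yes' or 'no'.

Old median = 9
Insert x = 9
New median = 9
Changed? no

Answer: no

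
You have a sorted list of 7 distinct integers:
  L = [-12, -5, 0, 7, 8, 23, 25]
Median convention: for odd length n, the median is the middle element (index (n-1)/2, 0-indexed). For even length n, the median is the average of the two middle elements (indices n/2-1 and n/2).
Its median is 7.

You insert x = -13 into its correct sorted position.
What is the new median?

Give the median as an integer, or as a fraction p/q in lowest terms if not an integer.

Answer: 7/2

Derivation:
Old list (sorted, length 7): [-12, -5, 0, 7, 8, 23, 25]
Old median = 7
Insert x = -13
Old length odd (7). Middle was index 3 = 7.
New length even (8). New median = avg of two middle elements.
x = -13: 0 elements are < x, 7 elements are > x.
New sorted list: [-13, -12, -5, 0, 7, 8, 23, 25]
New median = 7/2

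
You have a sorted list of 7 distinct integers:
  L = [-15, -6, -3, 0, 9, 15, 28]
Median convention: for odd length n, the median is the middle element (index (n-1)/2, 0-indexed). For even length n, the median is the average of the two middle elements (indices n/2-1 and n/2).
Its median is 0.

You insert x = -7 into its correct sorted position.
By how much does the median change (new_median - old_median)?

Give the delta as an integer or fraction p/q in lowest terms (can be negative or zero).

Old median = 0
After inserting x = -7: new sorted = [-15, -7, -6, -3, 0, 9, 15, 28]
New median = -3/2
Delta = -3/2 - 0 = -3/2

Answer: -3/2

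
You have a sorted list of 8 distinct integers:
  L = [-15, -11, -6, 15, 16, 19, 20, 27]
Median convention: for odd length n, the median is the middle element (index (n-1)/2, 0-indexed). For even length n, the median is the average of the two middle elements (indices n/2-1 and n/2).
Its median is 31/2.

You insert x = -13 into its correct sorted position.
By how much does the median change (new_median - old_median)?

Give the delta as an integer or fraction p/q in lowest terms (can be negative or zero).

Old median = 31/2
After inserting x = -13: new sorted = [-15, -13, -11, -6, 15, 16, 19, 20, 27]
New median = 15
Delta = 15 - 31/2 = -1/2

Answer: -1/2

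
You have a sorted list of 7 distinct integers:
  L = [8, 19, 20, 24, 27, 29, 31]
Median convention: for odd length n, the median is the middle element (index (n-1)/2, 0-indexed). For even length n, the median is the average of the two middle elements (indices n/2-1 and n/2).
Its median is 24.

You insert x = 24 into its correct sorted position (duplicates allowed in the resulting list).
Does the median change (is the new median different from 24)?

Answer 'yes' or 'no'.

Answer: no

Derivation:
Old median = 24
Insert x = 24
New median = 24
Changed? no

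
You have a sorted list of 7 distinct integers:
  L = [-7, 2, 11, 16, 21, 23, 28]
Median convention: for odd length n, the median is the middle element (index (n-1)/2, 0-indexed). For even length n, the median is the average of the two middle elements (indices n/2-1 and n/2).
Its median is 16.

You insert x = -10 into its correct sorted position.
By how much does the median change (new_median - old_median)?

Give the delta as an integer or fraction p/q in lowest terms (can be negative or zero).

Answer: -5/2

Derivation:
Old median = 16
After inserting x = -10: new sorted = [-10, -7, 2, 11, 16, 21, 23, 28]
New median = 27/2
Delta = 27/2 - 16 = -5/2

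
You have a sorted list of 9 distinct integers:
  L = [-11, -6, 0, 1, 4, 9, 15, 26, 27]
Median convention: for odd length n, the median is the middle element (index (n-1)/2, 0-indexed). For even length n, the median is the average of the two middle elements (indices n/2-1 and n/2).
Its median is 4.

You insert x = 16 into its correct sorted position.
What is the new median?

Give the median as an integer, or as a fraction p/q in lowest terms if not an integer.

Answer: 13/2

Derivation:
Old list (sorted, length 9): [-11, -6, 0, 1, 4, 9, 15, 26, 27]
Old median = 4
Insert x = 16
Old length odd (9). Middle was index 4 = 4.
New length even (10). New median = avg of two middle elements.
x = 16: 7 elements are < x, 2 elements are > x.
New sorted list: [-11, -6, 0, 1, 4, 9, 15, 16, 26, 27]
New median = 13/2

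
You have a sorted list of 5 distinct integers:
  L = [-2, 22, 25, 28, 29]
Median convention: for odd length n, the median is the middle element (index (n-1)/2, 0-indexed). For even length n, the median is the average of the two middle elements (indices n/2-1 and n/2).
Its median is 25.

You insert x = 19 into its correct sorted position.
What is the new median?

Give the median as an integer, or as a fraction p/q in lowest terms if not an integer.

Answer: 47/2

Derivation:
Old list (sorted, length 5): [-2, 22, 25, 28, 29]
Old median = 25
Insert x = 19
Old length odd (5). Middle was index 2 = 25.
New length even (6). New median = avg of two middle elements.
x = 19: 1 elements are < x, 4 elements are > x.
New sorted list: [-2, 19, 22, 25, 28, 29]
New median = 47/2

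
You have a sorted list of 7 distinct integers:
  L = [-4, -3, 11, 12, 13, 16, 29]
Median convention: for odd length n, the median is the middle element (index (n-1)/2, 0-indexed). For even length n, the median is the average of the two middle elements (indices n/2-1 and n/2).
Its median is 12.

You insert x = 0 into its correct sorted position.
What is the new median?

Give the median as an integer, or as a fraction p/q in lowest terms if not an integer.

Answer: 23/2

Derivation:
Old list (sorted, length 7): [-4, -3, 11, 12, 13, 16, 29]
Old median = 12
Insert x = 0
Old length odd (7). Middle was index 3 = 12.
New length even (8). New median = avg of two middle elements.
x = 0: 2 elements are < x, 5 elements are > x.
New sorted list: [-4, -3, 0, 11, 12, 13, 16, 29]
New median = 23/2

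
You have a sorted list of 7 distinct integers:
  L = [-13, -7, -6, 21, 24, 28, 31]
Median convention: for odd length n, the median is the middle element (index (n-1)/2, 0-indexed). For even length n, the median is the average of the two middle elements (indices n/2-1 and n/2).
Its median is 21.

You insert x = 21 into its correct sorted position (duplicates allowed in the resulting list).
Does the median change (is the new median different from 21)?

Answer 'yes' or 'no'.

Answer: no

Derivation:
Old median = 21
Insert x = 21
New median = 21
Changed? no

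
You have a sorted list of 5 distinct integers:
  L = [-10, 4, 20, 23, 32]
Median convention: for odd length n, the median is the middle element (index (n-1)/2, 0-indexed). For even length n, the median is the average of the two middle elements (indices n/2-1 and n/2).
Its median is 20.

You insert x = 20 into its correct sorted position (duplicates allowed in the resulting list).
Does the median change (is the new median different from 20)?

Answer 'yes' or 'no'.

Answer: no

Derivation:
Old median = 20
Insert x = 20
New median = 20
Changed? no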